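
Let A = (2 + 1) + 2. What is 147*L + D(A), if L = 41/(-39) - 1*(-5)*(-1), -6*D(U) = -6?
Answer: -11551/13 ≈ -888.54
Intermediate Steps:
A = 5 (A = 3 + 2 = 5)
D(U) = 1 (D(U) = -⅙*(-6) = 1)
L = -236/39 (L = 41*(-1/39) + 5*(-1) = -41/39 - 5 = -236/39 ≈ -6.0513)
147*L + D(A) = 147*(-236/39) + 1 = -11564/13 + 1 = -11551/13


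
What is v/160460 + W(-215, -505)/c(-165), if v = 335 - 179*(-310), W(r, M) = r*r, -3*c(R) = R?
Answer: 296813355/353012 ≈ 840.80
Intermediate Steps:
c(R) = -R/3
W(r, M) = r²
v = 55825 (v = 335 + 55490 = 55825)
v/160460 + W(-215, -505)/c(-165) = 55825/160460 + (-215)²/((-⅓*(-165))) = 55825*(1/160460) + 46225/55 = 11165/32092 + 46225*(1/55) = 11165/32092 + 9245/11 = 296813355/353012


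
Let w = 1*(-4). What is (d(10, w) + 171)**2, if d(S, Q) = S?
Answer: 32761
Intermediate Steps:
w = -4
(d(10, w) + 171)**2 = (10 + 171)**2 = 181**2 = 32761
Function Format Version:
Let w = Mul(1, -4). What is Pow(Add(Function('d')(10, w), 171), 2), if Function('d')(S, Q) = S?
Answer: 32761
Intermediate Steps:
w = -4
Pow(Add(Function('d')(10, w), 171), 2) = Pow(Add(10, 171), 2) = Pow(181, 2) = 32761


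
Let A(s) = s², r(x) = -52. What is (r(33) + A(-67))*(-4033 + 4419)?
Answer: 1712682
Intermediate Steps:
(r(33) + A(-67))*(-4033 + 4419) = (-52 + (-67)²)*(-4033 + 4419) = (-52 + 4489)*386 = 4437*386 = 1712682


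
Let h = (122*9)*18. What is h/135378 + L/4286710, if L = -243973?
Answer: 957295549/10746781970 ≈ 0.089077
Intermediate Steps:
h = 19764 (h = 1098*18 = 19764)
h/135378 + L/4286710 = 19764/135378 - 243973/4286710 = 19764*(1/135378) - 243973*1/4286710 = 366/2507 - 243973/4286710 = 957295549/10746781970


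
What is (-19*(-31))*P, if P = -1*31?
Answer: -18259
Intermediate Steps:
P = -31
(-19*(-31))*P = -19*(-31)*(-31) = 589*(-31) = -18259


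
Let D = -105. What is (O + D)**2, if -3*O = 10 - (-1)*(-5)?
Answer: 102400/9 ≈ 11378.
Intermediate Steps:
O = -5/3 (O = -(10 - (-1)*(-5))/3 = -(10 - 1*5)/3 = -(10 - 5)/3 = -1/3*5 = -5/3 ≈ -1.6667)
(O + D)**2 = (-5/3 - 105)**2 = (-320/3)**2 = 102400/9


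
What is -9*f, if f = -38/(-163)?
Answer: -342/163 ≈ -2.0982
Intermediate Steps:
f = 38/163 (f = -38*(-1/163) = 38/163 ≈ 0.23313)
-9*f = -9*38/163 = -342/163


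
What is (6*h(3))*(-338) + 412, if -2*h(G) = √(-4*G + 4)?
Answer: 412 + 2028*I*√2 ≈ 412.0 + 2868.0*I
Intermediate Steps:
h(G) = -√(4 - 4*G)/2 (h(G) = -√(-4*G + 4)/2 = -√(4 - 4*G)/2)
(6*h(3))*(-338) + 412 = (6*(-√(1 - 1*3)))*(-338) + 412 = (6*(-√(1 - 3)))*(-338) + 412 = (6*(-√(-2)))*(-338) + 412 = (6*(-I*√2))*(-338) + 412 = -6*I*√2*(-338) + 412 = 2028*I*√2 + 412 = 412 + 2028*I*√2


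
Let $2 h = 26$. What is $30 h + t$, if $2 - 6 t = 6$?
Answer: $\frac{1168}{3} \approx 389.33$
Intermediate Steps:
$h = 13$ ($h = \frac{1}{2} \cdot 26 = 13$)
$t = - \frac{2}{3}$ ($t = \frac{1}{3} - 1 = - \frac{2}{3} \approx -0.66667$)
$30 h + t = 30 \cdot 13 - \frac{2}{3} = 390 - \frac{2}{3} = \frac{1168}{3}$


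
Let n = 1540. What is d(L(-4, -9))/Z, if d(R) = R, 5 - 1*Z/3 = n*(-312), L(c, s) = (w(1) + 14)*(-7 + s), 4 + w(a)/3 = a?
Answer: -16/288291 ≈ -5.5499e-5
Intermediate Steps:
w(a) = -12 + 3*a
L(c, s) = -35 + 5*s (L(c, s) = ((-12 + 3*1) + 14)*(-7 + s) = ((-12 + 3) + 14)*(-7 + s) = (-9 + 14)*(-7 + s) = 5*(-7 + s) = -35 + 5*s)
Z = 1441455 (Z = 15 - 4620*(-312) = 15 - 3*(-480480) = 15 + 1441440 = 1441455)
d(L(-4, -9))/Z = (-35 + 5*(-9))/1441455 = (-35 - 45)*(1/1441455) = -80*1/1441455 = -16/288291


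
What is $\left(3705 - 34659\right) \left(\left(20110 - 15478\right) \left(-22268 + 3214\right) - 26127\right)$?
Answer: $2732750829270$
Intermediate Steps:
$\left(3705 - 34659\right) \left(\left(20110 - 15478\right) \left(-22268 + 3214\right) - 26127\right) = - 30954 \left(4632 \left(-19054\right) - 26127\right) = - 30954 \left(-88258128 - 26127\right) = \left(-30954\right) \left(-88284255\right) = 2732750829270$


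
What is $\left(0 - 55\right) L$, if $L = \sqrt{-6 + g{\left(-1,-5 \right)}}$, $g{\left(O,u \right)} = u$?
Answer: $- 55 i \sqrt{11} \approx - 182.41 i$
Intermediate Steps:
$L = i \sqrt{11}$ ($L = \sqrt{-6 - 5} = \sqrt{-11} = i \sqrt{11} \approx 3.3166 i$)
$\left(0 - 55\right) L = \left(0 - 55\right) i \sqrt{11} = - 55 i \sqrt{11}$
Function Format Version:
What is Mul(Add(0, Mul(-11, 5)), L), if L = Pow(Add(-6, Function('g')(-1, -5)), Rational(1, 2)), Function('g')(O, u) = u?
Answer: Mul(-55, I, Pow(11, Rational(1, 2))) ≈ Mul(-182.41, I)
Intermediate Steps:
L = Mul(I, Pow(11, Rational(1, 2))) (L = Pow(Add(-6, -5), Rational(1, 2)) = Pow(-11, Rational(1, 2)) = Mul(I, Pow(11, Rational(1, 2))) ≈ Mul(3.3166, I))
Mul(Add(0, Mul(-11, 5)), L) = Mul(Add(0, Mul(-11, 5)), Mul(I, Pow(11, Rational(1, 2)))) = Mul(Add(0, -55), Mul(I, Pow(11, Rational(1, 2)))) = Mul(-55, Mul(I, Pow(11, Rational(1, 2)))) = Mul(-55, I, Pow(11, Rational(1, 2)))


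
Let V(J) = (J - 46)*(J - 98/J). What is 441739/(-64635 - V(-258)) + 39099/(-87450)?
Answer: -1901431504301/537547775050 ≈ -3.5372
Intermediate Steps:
V(J) = (-46 + J)*(J - 98/J)
441739/(-64635 - V(-258)) + 39099/(-87450) = 441739/(-64635 - (-98 + (-258)**2 - 46*(-258) + 4508/(-258))) + 39099/(-87450) = 441739/(-64635 - (-98 + 66564 + 11868 + 4508*(-1/258))) + 39099*(-1/87450) = 441739/(-64635 - (-98 + 66564 + 11868 - 2254/129)) - 13033/29150 = 441739/(-64635 - 1*10102832/129) - 13033/29150 = 441739/(-64635 - 10102832/129) - 13033/29150 = 441739/(-18440747/129) - 13033/29150 = 441739*(-129/18440747) - 13033/29150 = -56984331/18440747 - 13033/29150 = -1901431504301/537547775050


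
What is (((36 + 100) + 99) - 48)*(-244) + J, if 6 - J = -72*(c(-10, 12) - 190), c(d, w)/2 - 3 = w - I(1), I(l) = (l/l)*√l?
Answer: -57286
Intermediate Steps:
I(l) = √l (I(l) = 1*√l = √l)
c(d, w) = 4 + 2*w (c(d, w) = 6 + 2*(w - √1) = 6 + 2*(w - 1*1) = 6 + 2*(w - 1) = 6 + 2*(-1 + w) = 6 + (-2 + 2*w) = 4 + 2*w)
J = -11658 (J = 6 - (-72)*((4 + 2*12) - 190) = 6 - (-72)*((4 + 24) - 190) = 6 - (-72)*(28 - 190) = 6 - (-72)*(-162) = 6 - 1*11664 = 6 - 11664 = -11658)
(((36 + 100) + 99) - 48)*(-244) + J = (((36 + 100) + 99) - 48)*(-244) - 11658 = ((136 + 99) - 48)*(-244) - 11658 = (235 - 48)*(-244) - 11658 = 187*(-244) - 11658 = -45628 - 11658 = -57286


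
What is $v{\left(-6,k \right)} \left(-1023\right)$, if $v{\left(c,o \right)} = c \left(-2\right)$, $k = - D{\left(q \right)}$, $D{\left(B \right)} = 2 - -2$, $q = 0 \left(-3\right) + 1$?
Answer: $-12276$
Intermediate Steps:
$q = 1$ ($q = 0 + 1 = 1$)
$D{\left(B \right)} = 4$ ($D{\left(B \right)} = 2 + 2 = 4$)
$k = -4$ ($k = \left(-1\right) 4 = -4$)
$v{\left(c,o \right)} = - 2 c$
$v{\left(-6,k \right)} \left(-1023\right) = \left(-2\right) \left(-6\right) \left(-1023\right) = 12 \left(-1023\right) = -12276$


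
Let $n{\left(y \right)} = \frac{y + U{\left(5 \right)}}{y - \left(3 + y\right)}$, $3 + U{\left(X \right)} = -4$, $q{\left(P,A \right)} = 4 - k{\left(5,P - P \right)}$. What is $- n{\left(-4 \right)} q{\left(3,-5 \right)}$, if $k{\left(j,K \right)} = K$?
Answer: $- \frac{44}{3} \approx -14.667$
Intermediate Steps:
$q{\left(P,A \right)} = 4$ ($q{\left(P,A \right)} = 4 - \left(P - P\right) = 4 - 0 = 4 + 0 = 4$)
$U{\left(X \right)} = -7$ ($U{\left(X \right)} = -3 - 4 = -7$)
$n{\left(y \right)} = \frac{7}{3} - \frac{y}{3}$ ($n{\left(y \right)} = \frac{y - 7}{y - \left(3 + y\right)} = \frac{-7 + y}{-3} = \left(-7 + y\right) \left(- \frac{1}{3}\right) = \frac{7}{3} - \frac{y}{3}$)
$- n{\left(-4 \right)} q{\left(3,-5 \right)} = - (\frac{7}{3} - - \frac{4}{3}) 4 = - (\frac{7}{3} + \frac{4}{3}) 4 = \left(-1\right) \frac{11}{3} \cdot 4 = \left(- \frac{11}{3}\right) 4 = - \frac{44}{3}$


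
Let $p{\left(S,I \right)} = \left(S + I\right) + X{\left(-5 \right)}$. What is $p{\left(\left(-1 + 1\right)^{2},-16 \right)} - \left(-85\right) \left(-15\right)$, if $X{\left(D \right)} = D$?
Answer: $-1296$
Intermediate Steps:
$p{\left(S,I \right)} = -5 + I + S$ ($p{\left(S,I \right)} = \left(S + I\right) - 5 = \left(I + S\right) - 5 = -5 + I + S$)
$p{\left(\left(-1 + 1\right)^{2},-16 \right)} - \left(-85\right) \left(-15\right) = \left(-5 - 16 + \left(-1 + 1\right)^{2}\right) - \left(-85\right) \left(-15\right) = \left(-5 - 16 + 0^{2}\right) - 1275 = \left(-5 - 16 + 0\right) - 1275 = -21 - 1275 = -1296$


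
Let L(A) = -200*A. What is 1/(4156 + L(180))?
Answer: -1/31844 ≈ -3.1403e-5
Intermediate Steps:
1/(4156 + L(180)) = 1/(4156 - 200*180) = 1/(4156 - 36000) = 1/(-31844) = -1/31844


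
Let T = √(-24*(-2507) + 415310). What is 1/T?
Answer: √475478/475478 ≈ 0.0014502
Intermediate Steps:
T = √475478 (T = √(60168 + 415310) = √475478 ≈ 689.55)
1/T = 1/(√475478) = √475478/475478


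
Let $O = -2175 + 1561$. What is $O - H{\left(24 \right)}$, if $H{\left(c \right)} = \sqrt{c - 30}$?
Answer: $-614 - i \sqrt{6} \approx -614.0 - 2.4495 i$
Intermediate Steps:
$O = -614$
$H{\left(c \right)} = \sqrt{-30 + c}$
$O - H{\left(24 \right)} = -614 - \sqrt{-30 + 24} = -614 - \sqrt{-6} = -614 - i \sqrt{6}$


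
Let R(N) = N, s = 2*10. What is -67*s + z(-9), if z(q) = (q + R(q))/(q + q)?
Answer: -1339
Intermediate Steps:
s = 20
z(q) = 1 (z(q) = (q + q)/(q + q) = (2*q)/((2*q)) = (2*q)*(1/(2*q)) = 1)
-67*s + z(-9) = -67*20 + 1 = -1340 + 1 = -1339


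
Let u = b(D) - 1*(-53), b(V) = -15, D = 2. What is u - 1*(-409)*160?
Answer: 65478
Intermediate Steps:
u = 38 (u = -15 - 1*(-53) = -15 + 53 = 38)
u - 1*(-409)*160 = 38 - 1*(-409)*160 = 38 + 409*160 = 38 + 65440 = 65478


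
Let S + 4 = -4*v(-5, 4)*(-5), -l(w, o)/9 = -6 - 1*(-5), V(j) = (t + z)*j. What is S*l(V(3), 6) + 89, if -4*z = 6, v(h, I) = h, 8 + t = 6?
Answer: -847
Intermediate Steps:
t = -2 (t = -8 + 6 = -2)
z = -3/2 (z = -¼*6 = -3/2 ≈ -1.5000)
V(j) = -7*j/2 (V(j) = (-2 - 3/2)*j = -7*j/2)
l(w, o) = 9 (l(w, o) = -9*(-6 - 1*(-5)) = -9*(-6 + 5) = -9*(-1) = 9)
S = -104 (S = -4 - 4*(-5)*(-5) = -4 + 20*(-5) = -4 - 100 = -104)
S*l(V(3), 6) + 89 = -104*9 + 89 = -936 + 89 = -847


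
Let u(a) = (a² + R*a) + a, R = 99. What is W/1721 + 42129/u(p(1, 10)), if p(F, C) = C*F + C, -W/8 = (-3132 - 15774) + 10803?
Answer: 76027203/1376800 ≈ 55.220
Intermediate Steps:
W = 64824 (W = -8*((-3132 - 15774) + 10803) = -8*(-18906 + 10803) = -8*(-8103) = 64824)
p(F, C) = C + C*F
u(a) = a² + 100*a (u(a) = (a² + 99*a) + a = a² + 100*a)
W/1721 + 42129/u(p(1, 10)) = 64824/1721 + 42129/(((10*(1 + 1))*(100 + 10*(1 + 1)))) = 64824*(1/1721) + 42129/(((10*2)*(100 + 10*2))) = 64824/1721 + 42129/((20*(100 + 20))) = 64824/1721 + 42129/((20*120)) = 64824/1721 + 42129/2400 = 64824/1721 + 42129*(1/2400) = 64824/1721 + 14043/800 = 76027203/1376800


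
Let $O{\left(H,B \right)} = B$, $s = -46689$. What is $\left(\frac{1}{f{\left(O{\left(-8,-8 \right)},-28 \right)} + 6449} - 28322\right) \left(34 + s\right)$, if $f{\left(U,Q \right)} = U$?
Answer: $\frac{8510898456655}{6441} \approx 1.3214 \cdot 10^{9}$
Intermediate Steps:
$\left(\frac{1}{f{\left(O{\left(-8,-8 \right)},-28 \right)} + 6449} - 28322\right) \left(34 + s\right) = \left(\frac{1}{-8 + 6449} - 28322\right) \left(34 - 46689\right) = \left(\frac{1}{6441} - 28322\right) \left(-46655\right) = \left(- \frac{182422001}{6441}\right) \left(-46655\right) = \frac{8510898456655}{6441}$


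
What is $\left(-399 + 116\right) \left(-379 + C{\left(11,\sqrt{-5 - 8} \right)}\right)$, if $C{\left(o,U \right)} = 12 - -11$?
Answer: $100748$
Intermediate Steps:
$C{\left(o,U \right)} = 23$ ($C{\left(o,U \right)} = 12 + 11 = 23$)
$\left(-399 + 116\right) \left(-379 + C{\left(11,\sqrt{-5 - 8} \right)}\right) = \left(-399 + 116\right) \left(-379 + 23\right) = \left(-283\right) \left(-356\right) = 100748$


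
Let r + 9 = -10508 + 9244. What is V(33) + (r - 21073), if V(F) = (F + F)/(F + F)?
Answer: -22345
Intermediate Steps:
r = -1273 (r = -9 + (-10508 + 9244) = -9 - 1264 = -1273)
V(F) = 1 (V(F) = (2*F)/((2*F)) = (2*F)*(1/(2*F)) = 1)
V(33) + (r - 21073) = 1 + (-1273 - 21073) = 1 - 22346 = -22345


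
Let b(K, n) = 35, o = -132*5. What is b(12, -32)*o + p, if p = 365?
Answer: -22735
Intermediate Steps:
o = -660
b(12, -32)*o + p = 35*(-660) + 365 = -23100 + 365 = -22735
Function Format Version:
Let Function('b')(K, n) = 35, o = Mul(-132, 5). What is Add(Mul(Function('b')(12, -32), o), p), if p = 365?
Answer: -22735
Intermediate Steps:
o = -660
Add(Mul(Function('b')(12, -32), o), p) = Add(Mul(35, -660), 365) = Add(-23100, 365) = -22735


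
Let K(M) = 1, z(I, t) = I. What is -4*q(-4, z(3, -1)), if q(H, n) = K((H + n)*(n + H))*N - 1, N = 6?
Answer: -20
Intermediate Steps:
q(H, n) = 5 (q(H, n) = 1*6 - 1 = 6 - 1 = 5)
-4*q(-4, z(3, -1)) = -4*5 = -20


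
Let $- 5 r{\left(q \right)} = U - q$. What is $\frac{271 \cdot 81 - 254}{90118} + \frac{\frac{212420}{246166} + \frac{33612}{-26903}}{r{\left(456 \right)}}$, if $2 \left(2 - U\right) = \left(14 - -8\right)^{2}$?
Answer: $\frac{12356930600262337}{51922976172956868} \approx 0.23799$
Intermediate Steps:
$U = -240$ ($U = 2 - \frac{\left(14 - -8\right)^{2}}{2} = 2 - \frac{\left(14 + 8\right)^{2}}{2} = 2 - \frac{22^{2}}{2} = 2 - 242 = -240$)
$r{\left(q \right)} = 48 + \frac{q}{5}$ ($r{\left(q \right)} = - \frac{-240 - q}{5} = 48 + \frac{q}{5}$)
$\frac{271 \cdot 81 - 254}{90118} + \frac{\frac{212420}{246166} + \frac{33612}{-26903}}{r{\left(456 \right)}} = \frac{271 \cdot 81 - 254}{90118} + \frac{\frac{212420}{246166} + \frac{33612}{-26903}}{48 + \frac{1}{5} \cdot 456} = \left(21951 - 254\right) \frac{1}{90118} + \frac{212420 \cdot \frac{1}{246166} + 33612 \left(- \frac{1}{26903}\right)}{48 + \frac{456}{5}} = 21697 \cdot \frac{1}{90118} + \frac{\frac{106210}{123083} - \frac{33612}{26903}}{\frac{696}{5}} = \frac{21697}{90118} - \frac{3199245415}{1152333078252} = \frac{12356930600262337}{51922976172956868}$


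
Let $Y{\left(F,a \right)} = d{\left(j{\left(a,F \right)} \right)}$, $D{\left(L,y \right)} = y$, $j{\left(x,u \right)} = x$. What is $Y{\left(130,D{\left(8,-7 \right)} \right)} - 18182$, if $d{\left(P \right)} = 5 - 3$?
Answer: $-18180$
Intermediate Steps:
$d{\left(P \right)} = 2$
$Y{\left(F,a \right)} = 2$
$Y{\left(130,D{\left(8,-7 \right)} \right)} - 18182 = 2 - 18182 = -18180$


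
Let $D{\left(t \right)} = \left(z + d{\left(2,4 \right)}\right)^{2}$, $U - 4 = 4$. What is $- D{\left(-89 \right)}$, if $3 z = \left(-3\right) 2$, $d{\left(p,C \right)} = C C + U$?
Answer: $-484$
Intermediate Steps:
$U = 8$ ($U = 4 + 4 = 8$)
$d{\left(p,C \right)} = 8 + C^{2}$ ($d{\left(p,C \right)} = C C + 8 = C^{2} + 8 = 8 + C^{2}$)
$z = -2$ ($z = \frac{\left(-3\right) 2}{3} = \frac{1}{3} \left(-6\right) = -2$)
$D{\left(t \right)} = 484$ ($D{\left(t \right)} = \left(-2 + \left(8 + 4^{2}\right)\right)^{2} = \left(-2 + \left(8 + 16\right)\right)^{2} = \left(-2 + 24\right)^{2} = 22^{2} = 484$)
$- D{\left(-89 \right)} = \left(-1\right) 484 = -484$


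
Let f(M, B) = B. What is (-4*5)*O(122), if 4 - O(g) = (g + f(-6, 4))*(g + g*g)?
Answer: 37815040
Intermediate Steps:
O(g) = 4 - (4 + g)*(g + g²) (O(g) = 4 - (g + 4)*(g + g*g) = 4 - (4 + g)*(g + g²))
(-4*5)*O(122) = (-4*5)*(4 - 1*122³ - 5*122² - 4*122) = -20*(4 - 1*1815848 - 5*14884 - 488) = -20*(4 - 1815848 - 74420 - 488) = -20*(-1890752) = 37815040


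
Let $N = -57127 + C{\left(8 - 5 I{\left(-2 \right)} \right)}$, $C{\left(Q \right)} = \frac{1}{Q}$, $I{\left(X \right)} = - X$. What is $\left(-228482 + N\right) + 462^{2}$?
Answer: $- \frac{144331}{2} \approx -72166.0$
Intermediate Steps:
$N = - \frac{114255}{2}$ ($N = -57127 + \frac{1}{8 - 5 \left(\left(-1\right) \left(-2\right)\right)} = -57127 + \frac{1}{8 - 10} = -57127 + \frac{1}{-2} = -57127 - \frac{1}{2} = - \frac{114255}{2} \approx -57128.0$)
$\left(-228482 + N\right) + 462^{2} = \left(-228482 - \frac{114255}{2}\right) + 462^{2} = - \frac{571219}{2} + 213444 = - \frac{144331}{2}$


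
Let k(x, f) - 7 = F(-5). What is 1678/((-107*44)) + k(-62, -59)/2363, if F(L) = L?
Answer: -1977849/5562502 ≈ -0.35557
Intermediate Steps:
k(x, f) = 2 (k(x, f) = 7 - 5 = 2)
1678/((-107*44)) + k(-62, -59)/2363 = 1678/((-107*44)) + 2/2363 = 1678/(-4708) + 2*(1/2363) = 1678*(-1/4708) + 2/2363 = -839/2354 + 2/2363 = -1977849/5562502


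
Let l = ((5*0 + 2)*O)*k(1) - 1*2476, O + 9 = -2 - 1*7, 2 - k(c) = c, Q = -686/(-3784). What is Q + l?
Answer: -4752361/1892 ≈ -2511.8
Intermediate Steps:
Q = 343/1892 (Q = -686*(-1/3784) = 343/1892 ≈ 0.18129)
k(c) = 2 - c
O = -18 (O = -9 + (-2 - 1*7) = -9 + (-2 - 7) = -9 - 9 = -18)
l = -2512 (l = ((5*0 + 2)*(-18))*(2 - 1*1) - 1*2476 = ((0 + 2)*(-18))*(2 - 1) - 2476 = (2*(-18))*1 - 2476 = -36*1 - 2476 = -36 - 2476 = -2512)
Q + l = 343/1892 - 2512 = -4752361/1892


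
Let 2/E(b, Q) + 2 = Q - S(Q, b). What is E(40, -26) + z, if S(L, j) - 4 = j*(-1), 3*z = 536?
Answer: 2147/12 ≈ 178.92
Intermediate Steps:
z = 536/3 (z = (⅓)*536 = 536/3 ≈ 178.67)
S(L, j) = 4 - j (S(L, j) = 4 + j*(-1) = 4 - j)
E(b, Q) = 2/(-6 + Q + b) (E(b, Q) = 2/(-2 + (Q - (4 - b))) = 2/(-2 + (Q + (-4 + b))) = 2/(-2 + (-4 + Q + b)) = 2/(-6 + Q + b))
E(40, -26) + z = 2/(-6 - 26 + 40) + 536/3 = 2/8 + 536/3 = 2*(⅛) + 536/3 = ¼ + 536/3 = 2147/12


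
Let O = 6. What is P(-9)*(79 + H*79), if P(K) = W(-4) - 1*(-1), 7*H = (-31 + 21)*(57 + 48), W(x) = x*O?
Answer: 270733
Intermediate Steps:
W(x) = 6*x (W(x) = x*6 = 6*x)
H = -150 (H = ((-31 + 21)*(57 + 48))/7 = (-10*105)/7 = (1/7)*(-1050) = -150)
P(K) = -23 (P(K) = 6*(-4) - 1*(-1) = -24 + 1 = -23)
P(-9)*(79 + H*79) = -23*(79 - 150*79) = -23*(79 - 11850) = -23*(-11771) = 270733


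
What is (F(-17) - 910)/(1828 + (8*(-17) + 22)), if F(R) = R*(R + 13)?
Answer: -421/857 ≈ -0.49125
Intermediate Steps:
F(R) = R*(13 + R)
(F(-17) - 910)/(1828 + (8*(-17) + 22)) = (-17*(13 - 17) - 910)/(1828 + (8*(-17) + 22)) = (-17*(-4) - 910)/(1828 + (-136 + 22)) = (68 - 910)/(1828 - 114) = -842/1714 = -842*1/1714 = -421/857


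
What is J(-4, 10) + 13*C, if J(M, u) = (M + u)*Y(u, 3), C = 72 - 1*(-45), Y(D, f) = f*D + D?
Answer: 1761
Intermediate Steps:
Y(D, f) = D + D*f (Y(D, f) = D*f + D = D + D*f)
C = 117 (C = 72 + 45 = 117)
J(M, u) = 4*u*(M + u) (J(M, u) = (M + u)*(u*(1 + 3)) = (M + u)*(u*4) = (M + u)*(4*u) = 4*u*(M + u))
J(-4, 10) + 13*C = 4*10*(-4 + 10) + 13*117 = 4*10*6 + 1521 = 240 + 1521 = 1761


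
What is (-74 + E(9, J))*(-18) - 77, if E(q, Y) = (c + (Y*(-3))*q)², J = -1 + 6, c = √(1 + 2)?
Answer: -326849 + 4860*√3 ≈ -3.1843e+5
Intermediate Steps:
c = √3 ≈ 1.7320
J = 5
E(q, Y) = (√3 - 3*Y*q)² (E(q, Y) = (√3 + (Y*(-3))*q)² = (√3 + (-3*Y)*q)² = (√3 - 3*Y*q)²)
(-74 + E(9, J))*(-18) - 77 = (-74 + (-√3 + 3*5*9)²)*(-18) - 77 = (-74 + (-√3 + 135)²)*(-18) - 77 = (-74 + (135 - √3)²)*(-18) - 77 = (1332 - 18*(135 - √3)²) - 77 = 1255 - 18*(135 - √3)²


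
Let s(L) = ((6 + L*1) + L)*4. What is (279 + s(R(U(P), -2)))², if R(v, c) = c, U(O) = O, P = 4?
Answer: 82369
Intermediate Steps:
s(L) = 24 + 8*L (s(L) = ((6 + L) + L)*4 = (6 + 2*L)*4 = 24 + 8*L)
(279 + s(R(U(P), -2)))² = (279 + (24 + 8*(-2)))² = (279 + (24 - 16))² = (279 + 8)² = 287² = 82369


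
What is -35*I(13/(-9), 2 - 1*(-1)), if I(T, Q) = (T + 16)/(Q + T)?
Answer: -655/2 ≈ -327.50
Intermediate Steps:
I(T, Q) = (16 + T)/(Q + T)
-35*I(13/(-9), 2 - 1*(-1)) = -35*(16 + 13/(-9))/((2 - 1*(-1)) + 13/(-9)) = -35*(16 + 13*(-1/9))/((2 + 1) + 13*(-1/9)) = -35*(16 - 13/9)/(3 - 13/9) = -35*131/(14/9*9) = -45*131/(2*9) = -35*131/14 = -655/2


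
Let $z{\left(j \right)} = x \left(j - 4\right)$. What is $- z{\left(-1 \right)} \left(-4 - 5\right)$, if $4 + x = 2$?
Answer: $90$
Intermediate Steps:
$x = -2$ ($x = -4 + 2 = -2$)
$z{\left(j \right)} = 8 - 2 j$ ($z{\left(j \right)} = - 2 \left(j - 4\right) = - 2 \left(-4 + j\right) = 8 - 2 j$)
$- z{\left(-1 \right)} \left(-4 - 5\right) = - (8 - -2) \left(-4 - 5\right) = - (8 + 2) \left(-9\right) = \left(-1\right) 10 \left(-9\right) = \left(-10\right) \left(-9\right) = 90$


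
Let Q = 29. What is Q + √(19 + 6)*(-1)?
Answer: 24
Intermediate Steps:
Q + √(19 + 6)*(-1) = 29 + √(19 + 6)*(-1) = 29 + √25*(-1) = 29 + 5*(-1) = 29 - 5 = 24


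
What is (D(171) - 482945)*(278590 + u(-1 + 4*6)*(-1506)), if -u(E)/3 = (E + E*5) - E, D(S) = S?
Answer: -385330895840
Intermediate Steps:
u(E) = -15*E (u(E) = -3*((E + E*5) - E) = -3*((E + 5*E) - E) = -3*(6*E - E) = -15*E)
(D(171) - 482945)*(278590 + u(-1 + 4*6)*(-1506)) = (171 - 482945)*(278590 - 15*(-1 + 4*6)*(-1506)) = -482774*(278590 - 15*(-1 + 24)*(-1506)) = -482774*(278590 - 15*23*(-1506)) = -482774*(278590 - 345*(-1506)) = -482774*(278590 + 519570) = -482774*798160 = -385330895840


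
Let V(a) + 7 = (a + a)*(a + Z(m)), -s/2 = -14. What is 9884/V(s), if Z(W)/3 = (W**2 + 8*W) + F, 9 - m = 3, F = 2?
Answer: 1412/2287 ≈ 0.61740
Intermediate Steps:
s = 28 (s = -2*(-14) = 28)
m = 6 (m = 9 - 1*3 = 9 - 3 = 6)
Z(W) = 6 + 3*W**2 + 24*W (Z(W) = 3*((W**2 + 8*W) + 2) = 3*(2 + W**2 + 8*W) = 6 + 3*W**2 + 24*W)
V(a) = -7 + 2*a*(258 + a) (V(a) = -7 + (a + a)*(a + (6 + 3*6**2 + 24*6)) = -7 + (2*a)*(a + (6 + 3*36 + 144)) = -7 + (2*a)*(a + (6 + 108 + 144)) = -7 + (2*a)*(a + 258) = -7 + (2*a)*(258 + a) = -7 + 2*a*(258 + a))
9884/V(s) = 9884/(-7 + 2*28**2 + 516*28) = 9884/(-7 + 2*784 + 14448) = 9884/(-7 + 1568 + 14448) = 9884/16009 = 9884*(1/16009) = 1412/2287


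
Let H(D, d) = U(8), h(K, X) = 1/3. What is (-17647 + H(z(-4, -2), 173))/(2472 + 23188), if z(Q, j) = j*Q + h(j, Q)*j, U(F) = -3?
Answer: -1765/2566 ≈ -0.68784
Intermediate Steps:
h(K, X) = 1/3
z(Q, j) = j/3 + Q*j (z(Q, j) = j*Q + j/3 = Q*j + j/3 = j/3 + Q*j)
H(D, d) = -3
(-17647 + H(z(-4, -2), 173))/(2472 + 23188) = (-17647 - 3)/(2472 + 23188) = -17650/25660 = -17650*1/25660 = -1765/2566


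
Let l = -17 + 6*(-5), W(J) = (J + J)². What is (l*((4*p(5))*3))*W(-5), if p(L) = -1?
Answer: 56400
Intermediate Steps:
W(J) = 4*J² (W(J) = (2*J)² = 4*J²)
l = -47 (l = -17 - 30 = -47)
(l*((4*p(5))*3))*W(-5) = (-47*4*(-1)*3)*(4*(-5)²) = (-(-188)*3)*(4*25) = -47*(-12)*100 = 564*100 = 56400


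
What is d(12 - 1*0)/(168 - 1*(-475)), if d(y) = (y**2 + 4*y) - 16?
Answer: 176/643 ≈ 0.27372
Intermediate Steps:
d(y) = -16 + y**2 + 4*y
d(12 - 1*0)/(168 - 1*(-475)) = (-16 + (12 - 1*0)**2 + 4*(12 - 1*0))/(168 - 1*(-475)) = (-16 + (12 + 0)**2 + 4*(12 + 0))/(168 + 475) = (-16 + 12**2 + 4*12)/643 = (-16 + 144 + 48)*(1/643) = 176*(1/643) = 176/643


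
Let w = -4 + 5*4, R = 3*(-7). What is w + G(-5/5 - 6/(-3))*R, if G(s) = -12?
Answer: 268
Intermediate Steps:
R = -21
w = 16 (w = -4 + 20 = 16)
w + G(-5/5 - 6/(-3))*R = 16 - 12*(-21) = 16 + 252 = 268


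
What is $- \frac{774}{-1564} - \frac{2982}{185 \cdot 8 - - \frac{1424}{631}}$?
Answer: $- \frac{92456783}{60950644} \approx -1.5169$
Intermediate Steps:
$- \frac{774}{-1564} - \frac{2982}{185 \cdot 8 - - \frac{1424}{631}} = \left(-774\right) \left(- \frac{1}{1564}\right) - \frac{2982}{1480 - \left(-1424\right) \frac{1}{631}} = \frac{387}{782} - \frac{2982}{1480 - - \frac{1424}{631}} = \frac{387}{782} - \frac{2982}{1480 + \frac{1424}{631}} = \frac{387}{782} - \frac{2982}{\frac{935304}{631}} = \frac{387}{782} - \frac{313607}{155884} = - \frac{92456783}{60950644}$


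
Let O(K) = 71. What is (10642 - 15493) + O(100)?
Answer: -4780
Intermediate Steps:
(10642 - 15493) + O(100) = (10642 - 15493) + 71 = -4851 + 71 = -4780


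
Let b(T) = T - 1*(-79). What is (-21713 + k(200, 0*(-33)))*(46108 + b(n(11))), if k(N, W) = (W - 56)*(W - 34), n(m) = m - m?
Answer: -914918283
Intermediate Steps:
n(m) = 0
b(T) = 79 + T (b(T) = T + 79 = 79 + T)
k(N, W) = (-56 + W)*(-34 + W)
(-21713 + k(200, 0*(-33)))*(46108 + b(n(11))) = (-21713 + (1904 + (0*(-33))**2 - 0*(-33)))*(46108 + (79 + 0)) = (-21713 + (1904 + 0**2 - 90*0))*(46108 + 79) = (-21713 + (1904 + 0 + 0))*46187 = (-21713 + 1904)*46187 = -19809*46187 = -914918283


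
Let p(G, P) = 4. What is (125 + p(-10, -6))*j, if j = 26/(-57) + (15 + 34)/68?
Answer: 44075/1292 ≈ 34.114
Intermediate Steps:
j = 1025/3876 (j = 26*(-1/57) + 49*(1/68) = -26/57 + 49/68 = 1025/3876 ≈ 0.26445)
(125 + p(-10, -6))*j = (125 + 4)*(1025/3876) = 129*(1025/3876) = 44075/1292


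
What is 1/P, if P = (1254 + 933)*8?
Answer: 1/17496 ≈ 5.7156e-5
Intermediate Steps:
P = 17496 (P = 2187*8 = 17496)
1/P = 1/17496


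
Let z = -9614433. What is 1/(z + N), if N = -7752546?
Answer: -1/17366979 ≈ -5.7581e-8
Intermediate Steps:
1/(z + N) = 1/(-9614433 - 7752546) = 1/(-17366979) = -1/17366979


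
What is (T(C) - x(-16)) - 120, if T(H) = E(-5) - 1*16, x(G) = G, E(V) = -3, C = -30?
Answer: -123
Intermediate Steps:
T(H) = -19 (T(H) = -3 - 1*16 = -3 - 16 = -19)
(T(C) - x(-16)) - 120 = (-19 - 1*(-16)) - 120 = (-19 + 16) - 120 = -3 - 120 = -123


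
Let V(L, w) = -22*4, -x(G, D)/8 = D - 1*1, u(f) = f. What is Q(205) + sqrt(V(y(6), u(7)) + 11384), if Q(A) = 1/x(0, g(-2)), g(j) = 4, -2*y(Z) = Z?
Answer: -1/24 + 4*sqrt(706) ≈ 106.24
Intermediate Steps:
y(Z) = -Z/2
x(G, D) = 8 - 8*D (x(G, D) = -8*(D - 1*1) = -8*(D - 1) = -8*(-1 + D) = 8 - 8*D)
V(L, w) = -88
Q(A) = -1/24 (Q(A) = 1/(8 - 8*4) = 1/(8 - 32) = 1/(-24) = -1/24)
Q(205) + sqrt(V(y(6), u(7)) + 11384) = -1/24 + sqrt(-88 + 11384) = -1/24 + sqrt(11296) = -1/24 + 4*sqrt(706)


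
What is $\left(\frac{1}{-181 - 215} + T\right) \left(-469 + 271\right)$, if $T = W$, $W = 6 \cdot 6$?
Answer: $- \frac{14255}{2} \approx -7127.5$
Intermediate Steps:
$W = 36$
$T = 36$
$\left(\frac{1}{-181 - 215} + T\right) \left(-469 + 271\right) = \left(\frac{1}{-181 - 215} + 36\right) \left(-469 + 271\right) = \left(\frac{1}{-396} + 36\right) \left(-198\right) = \left(- \frac{1}{396} + 36\right) \left(-198\right) = \frac{14255}{396} \left(-198\right) = - \frac{14255}{2}$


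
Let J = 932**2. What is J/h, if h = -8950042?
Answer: -434312/4475021 ≈ -0.097052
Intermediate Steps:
J = 868624
J/h = 868624/(-8950042) = 868624*(-1/8950042) = -434312/4475021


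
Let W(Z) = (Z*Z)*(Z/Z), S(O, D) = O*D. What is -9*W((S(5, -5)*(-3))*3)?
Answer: -455625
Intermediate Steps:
S(O, D) = D*O
W(Z) = Z**2 (W(Z) = Z**2*1 = Z**2)
-9*W((S(5, -5)*(-3))*3) = -9*((-5*5*(-3))*3)**2 = -9*(-25*(-3)*3)**2 = -9*(75*3)**2 = -9*225**2 = -9*50625 = -455625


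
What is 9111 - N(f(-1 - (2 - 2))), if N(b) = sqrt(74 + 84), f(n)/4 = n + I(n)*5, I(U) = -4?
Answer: 9111 - sqrt(158) ≈ 9098.4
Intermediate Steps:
f(n) = -80 + 4*n (f(n) = 4*(n - 4*5) = 4*(n - 20) = 4*(-20 + n) = -80 + 4*n)
N(b) = sqrt(158)
9111 - N(f(-1 - (2 - 2))) = 9111 - sqrt(158)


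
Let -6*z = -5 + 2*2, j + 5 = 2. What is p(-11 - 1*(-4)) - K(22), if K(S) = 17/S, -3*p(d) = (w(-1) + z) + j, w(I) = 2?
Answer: -49/99 ≈ -0.49495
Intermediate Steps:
j = -3 (j = -5 + 2 = -3)
z = ⅙ (z = -(-5 + 2*2)/6 = -(-5 + 4)/6 = -⅙*(-1) = ⅙ ≈ 0.16667)
p(d) = 5/18 (p(d) = -((2 + ⅙) - 3)/3 = -(13/6 - 3)/3 = -⅓*(-⅚) = 5/18)
p(-11 - 1*(-4)) - K(22) = 5/18 - 17/22 = -49/99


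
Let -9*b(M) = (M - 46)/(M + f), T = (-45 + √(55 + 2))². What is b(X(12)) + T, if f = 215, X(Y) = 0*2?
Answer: 4028716/1935 - 90*√57 ≈ 1402.5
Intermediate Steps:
X(Y) = 0
T = (-45 + √57)² ≈ 1402.5
b(M) = -(-46 + M)/(9*(215 + M)) (b(M) = -(M - 46)/(9*(M + 215)) = -(-46 + M)/(9*(215 + M)))
b(X(12)) + T = (46 - 1*0)/(9*(215 + 0)) + (45 - √57)² = (⅑)*(46 + 0)/215 + (45 - √57)² = (⅑)*(1/215)*46 + (45 - √57)² = 46/1935 + (45 - √57)²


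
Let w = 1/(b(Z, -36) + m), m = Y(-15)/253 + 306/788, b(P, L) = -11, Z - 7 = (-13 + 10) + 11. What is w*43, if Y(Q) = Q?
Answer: -4286326/1063703 ≈ -4.0296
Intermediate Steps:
Z = 15 (Z = 7 + ((-13 + 10) + 11) = 7 + (-3 + 11) = 7 + 8 = 15)
m = 32799/99682 (m = -15/253 + 306/788 = -15*1/253 + 306*(1/788) = -15/253 + 153/394 = 32799/99682 ≈ 0.32904)
w = -99682/1063703 (w = 1/(-11 + 32799/99682) = 1/(-1063703/99682) = -99682/1063703 ≈ -0.093712)
w*43 = -99682/1063703*43 = -4286326/1063703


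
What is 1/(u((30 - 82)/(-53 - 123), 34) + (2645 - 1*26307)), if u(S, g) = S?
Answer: -44/1041115 ≈ -4.2262e-5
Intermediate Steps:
1/(u((30 - 82)/(-53 - 123), 34) + (2645 - 1*26307)) = 1/((30 - 82)/(-53 - 123) + (2645 - 1*26307)) = 1/(-52/(-176) + (2645 - 26307)) = 1/(-52*(-1/176) - 23662) = 1/(13/44 - 23662) = 1/(-1041115/44) = -44/1041115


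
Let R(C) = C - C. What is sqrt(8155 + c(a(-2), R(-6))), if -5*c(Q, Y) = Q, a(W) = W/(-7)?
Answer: sqrt(9989805)/35 ≈ 90.305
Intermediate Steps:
a(W) = -W/7 (a(W) = W*(-1/7) = -W/7)
R(C) = 0
c(Q, Y) = -Q/5
sqrt(8155 + c(a(-2), R(-6))) = sqrt(8155 - (-1)*(-2)/35) = sqrt(8155 - 1/5*2/7) = sqrt(8155 - 2/35) = sqrt(285423/35) = sqrt(9989805)/35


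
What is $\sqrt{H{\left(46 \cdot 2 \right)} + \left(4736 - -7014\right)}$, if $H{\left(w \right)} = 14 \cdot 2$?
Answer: $\sqrt{11778} \approx 108.53$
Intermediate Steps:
$H{\left(w \right)} = 28$
$\sqrt{H{\left(46 \cdot 2 \right)} + \left(4736 - -7014\right)} = \sqrt{28 + \left(4736 - -7014\right)} = \sqrt{28 + \left(4736 + 7014\right)} = \sqrt{28 + 11750} = \sqrt{11778}$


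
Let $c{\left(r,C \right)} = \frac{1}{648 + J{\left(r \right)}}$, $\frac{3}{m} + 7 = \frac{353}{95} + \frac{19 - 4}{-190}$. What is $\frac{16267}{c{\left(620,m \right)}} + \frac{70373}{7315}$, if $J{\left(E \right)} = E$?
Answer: $\frac{150883327513}{7315} \approx 2.0627 \cdot 10^{7}$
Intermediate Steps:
$m = - \frac{190}{213}$ ($m = \frac{3}{-7 + \left(\frac{353}{95} + \frac{19 - 4}{-190}\right)} = \frac{3}{-7 + \left(353 \cdot \frac{1}{95} + 15 \left(- \frac{1}{190}\right)\right)} = \frac{3}{-7 + \left(\frac{353}{95} - \frac{3}{38}\right)} = \frac{3}{-7 + \frac{691}{190}} = \frac{3}{- \frac{639}{190}} = 3 \left(- \frac{190}{639}\right) = - \frac{190}{213} \approx -0.89202$)
$c{\left(r,C \right)} = \frac{1}{648 + r}$
$\frac{16267}{c{\left(620,m \right)}} + \frac{70373}{7315} = \frac{16267}{\frac{1}{648 + 620}} + \frac{70373}{7315} = \frac{16267}{\frac{1}{1268}} + 70373 \cdot \frac{1}{7315} = 16267 \frac{1}{\frac{1}{1268}} + \frac{70373}{7315} = 16267 \cdot 1268 + \frac{70373}{7315} = 20626556 + \frac{70373}{7315} = \frac{150883327513}{7315}$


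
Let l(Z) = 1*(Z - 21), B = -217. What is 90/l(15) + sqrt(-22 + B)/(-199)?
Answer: -15 - I*sqrt(239)/199 ≈ -15.0 - 0.077687*I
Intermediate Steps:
l(Z) = -21 + Z (l(Z) = 1*(-21 + Z) = -21 + Z)
90/l(15) + sqrt(-22 + B)/(-199) = 90/(-21 + 15) + sqrt(-22 - 217)/(-199) = 90/(-6) + sqrt(-239)*(-1/199) = 90*(-1/6) + (I*sqrt(239))*(-1/199) = -15 - I*sqrt(239)/199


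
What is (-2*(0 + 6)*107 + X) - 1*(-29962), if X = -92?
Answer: 28586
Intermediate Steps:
(-2*(0 + 6)*107 + X) - 1*(-29962) = (-2*(0 + 6)*107 - 92) - 1*(-29962) = (-2*6*107 - 92) + 29962 = (-12*107 - 92) + 29962 = (-1284 - 92) + 29962 = -1376 + 29962 = 28586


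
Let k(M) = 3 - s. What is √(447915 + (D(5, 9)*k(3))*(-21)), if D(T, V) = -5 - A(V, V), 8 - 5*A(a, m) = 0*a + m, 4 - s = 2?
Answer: √11200395/5 ≈ 669.34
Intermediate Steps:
s = 2 (s = 4 - 1*2 = 4 - 2 = 2)
A(a, m) = 8/5 - m/5 (A(a, m) = 8/5 - (0*a + m)/5 = 8/5 - (0 + m)/5 = 8/5 - m/5)
k(M) = 1 (k(M) = 3 - 1*2 = 3 - 2 = 1)
D(T, V) = -33/5 + V/5 (D(T, V) = -5 - (8/5 - V/5) = -5 + (-8/5 + V/5) = -33/5 + V/5)
√(447915 + (D(5, 9)*k(3))*(-21)) = √(447915 + ((-33/5 + (⅕)*9)*1)*(-21)) = √(447915 + ((-33/5 + 9/5)*1)*(-21)) = √(447915 - 24/5*1*(-21)) = √(447915 - 24/5*(-21)) = √(447915 + 504/5) = √(2240079/5) = √11200395/5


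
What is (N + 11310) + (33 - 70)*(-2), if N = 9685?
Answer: 21069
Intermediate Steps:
(N + 11310) + (33 - 70)*(-2) = (9685 + 11310) + (33 - 70)*(-2) = 20995 - 37*(-2) = 20995 + 74 = 21069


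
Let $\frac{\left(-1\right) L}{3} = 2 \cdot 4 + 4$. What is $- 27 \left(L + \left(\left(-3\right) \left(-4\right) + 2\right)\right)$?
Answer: $594$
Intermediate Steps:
$L = -36$ ($L = - 3 \left(2 \cdot 4 + 4\right) = - 3 \left(8 + 4\right) = \left(-3\right) 12 = -36$)
$- 27 \left(L + \left(\left(-3\right) \left(-4\right) + 2\right)\right) = - 27 \left(-36 + \left(\left(-3\right) \left(-4\right) + 2\right)\right) = - 27 \left(-36 + \left(12 + 2\right)\right) = - 27 \left(-36 + 14\right) = \left(-27\right) \left(-22\right) = 594$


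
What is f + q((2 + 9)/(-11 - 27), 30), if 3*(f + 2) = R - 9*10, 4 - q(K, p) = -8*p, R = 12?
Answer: 216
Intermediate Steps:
q(K, p) = 4 + 8*p (q(K, p) = 4 - (-8)*p = 4 + 8*p)
f = -28 (f = -2 + (12 - 9*10)/3 = -2 + (12 - 90)/3 = -2 + (⅓)*(-78) = -2 - 26 = -28)
f + q((2 + 9)/(-11 - 27), 30) = -28 + (4 + 8*30) = -28 + (4 + 240) = -28 + 244 = 216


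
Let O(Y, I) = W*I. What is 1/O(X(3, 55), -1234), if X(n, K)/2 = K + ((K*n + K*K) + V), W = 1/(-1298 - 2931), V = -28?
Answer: 4229/1234 ≈ 3.4271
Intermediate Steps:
W = -1/4229 (W = 1/(-4229) = -1/4229 ≈ -0.00023646)
X(n, K) = -56 + 2*K + 2*K**2 + 2*K*n (X(n, K) = 2*(K + ((K*n + K*K) - 28)) = 2*(K + ((K*n + K**2) - 28)) = 2*(K + ((K**2 + K*n) - 28)) = 2*(K + (-28 + K**2 + K*n)) = 2*(-28 + K + K**2 + K*n) = -56 + 2*K + 2*K**2 + 2*K*n)
O(Y, I) = -I/4229
1/O(X(3, 55), -1234) = 1/(-1/4229*(-1234)) = 1/(1234/4229) = 4229/1234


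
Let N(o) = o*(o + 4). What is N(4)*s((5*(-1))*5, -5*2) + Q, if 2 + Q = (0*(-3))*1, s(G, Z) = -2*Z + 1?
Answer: 670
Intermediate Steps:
s(G, Z) = 1 - 2*Z
N(o) = o*(4 + o)
Q = -2 (Q = -2 + (0*(-3))*1 = -2 + 0*1 = -2 + 0 = -2)
N(4)*s((5*(-1))*5, -5*2) + Q = (4*(4 + 4))*(1 - (-10)*2) - 2 = (4*8)*(1 - 2*(-10)) - 2 = 32*(1 + 20) - 2 = 32*21 - 2 = 672 - 2 = 670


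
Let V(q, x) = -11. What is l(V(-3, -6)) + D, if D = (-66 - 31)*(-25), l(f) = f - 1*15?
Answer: 2399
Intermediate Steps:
l(f) = -15 + f (l(f) = f - 15 = -15 + f)
D = 2425 (D = -97*(-25) = 2425)
l(V(-3, -6)) + D = (-15 - 11) + 2425 = -26 + 2425 = 2399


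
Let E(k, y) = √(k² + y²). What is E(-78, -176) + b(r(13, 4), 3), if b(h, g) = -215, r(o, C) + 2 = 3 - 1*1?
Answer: -215 + 2*√9265 ≈ -22.490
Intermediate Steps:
r(o, C) = 0 (r(o, C) = -2 + (3 - 1*1) = -2 + (3 - 1) = -2 + 2 = 0)
E(-78, -176) + b(r(13, 4), 3) = √((-78)² + (-176)²) - 215 = √(6084 + 30976) - 215 = √37060 - 215 = 2*√9265 - 215 = -215 + 2*√9265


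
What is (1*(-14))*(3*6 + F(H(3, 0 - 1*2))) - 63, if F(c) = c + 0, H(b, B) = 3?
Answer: -357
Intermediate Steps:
F(c) = c
(1*(-14))*(3*6 + F(H(3, 0 - 1*2))) - 63 = (1*(-14))*(3*6 + 3) - 63 = -14*(18 + 3) - 63 = -14*21 - 63 = -294 - 63 = -357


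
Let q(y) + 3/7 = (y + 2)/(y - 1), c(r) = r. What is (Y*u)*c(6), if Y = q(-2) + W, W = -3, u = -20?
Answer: 2880/7 ≈ 411.43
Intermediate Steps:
q(y) = -3/7 + (2 + y)/(-1 + y) (q(y) = -3/7 + (y + 2)/(y - 1) = -3/7 + (2 + y)/(-1 + y))
Y = -24/7 (Y = (17 + 4*(-2))/(7*(-1 - 2)) - 3 = (⅐)*(17 - 8)/(-3) - 3 = (⅐)*(-⅓)*9 - 3 = -3/7 - 3 = -24/7 ≈ -3.4286)
(Y*u)*c(6) = -24/7*(-20)*6 = (480/7)*6 = 2880/7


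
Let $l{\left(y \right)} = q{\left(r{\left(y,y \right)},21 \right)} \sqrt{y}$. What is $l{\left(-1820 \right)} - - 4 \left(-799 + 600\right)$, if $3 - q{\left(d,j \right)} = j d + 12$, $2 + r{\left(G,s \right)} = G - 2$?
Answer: $-796 + 76590 i \sqrt{455} \approx -796.0 + 1.6337 \cdot 10^{6} i$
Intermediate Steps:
$r{\left(G,s \right)} = -4 + G$ ($r{\left(G,s \right)} = -2 + \left(G - 2\right) = -2 + \left(-2 + G\right) = -4 + G$)
$q{\left(d,j \right)} = -9 - d j$ ($q{\left(d,j \right)} = 3 - \left(j d + 12\right) = 3 - \left(d j + 12\right) = 3 - \left(12 + d j\right) = -9 - d j$)
$l{\left(y \right)} = \sqrt{y} \left(75 - 21 y\right)$ ($l{\left(y \right)} = \left(-9 - \left(-4 + y\right) 21\right) \sqrt{y} = \left(-9 - \left(-84 + 21 y\right)\right) \sqrt{y} = \left(75 - 21 y\right) \sqrt{y} = \sqrt{y} \left(75 - 21 y\right)$)
$l{\left(-1820 \right)} - - 4 \left(-799 + 600\right) = \sqrt{-1820} \left(75 - -38220\right) - - 4 \left(-799 + 600\right) = 2 i \sqrt{455} \left(75 + 38220\right) - \left(-4\right) \left(-199\right) = 2 i \sqrt{455} \cdot 38295 - 796 = 76590 i \sqrt{455} - 796 = -796 + 76590 i \sqrt{455}$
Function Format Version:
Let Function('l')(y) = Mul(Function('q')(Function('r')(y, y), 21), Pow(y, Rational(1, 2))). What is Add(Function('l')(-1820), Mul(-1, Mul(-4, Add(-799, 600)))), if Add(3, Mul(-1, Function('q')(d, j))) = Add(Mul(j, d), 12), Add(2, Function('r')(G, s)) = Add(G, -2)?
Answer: Add(-796, Mul(76590, I, Pow(455, Rational(1, 2)))) ≈ Add(-796.00, Mul(1.6337e+6, I))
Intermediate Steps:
Function('r')(G, s) = Add(-4, G) (Function('r')(G, s) = Add(-2, Add(G, -2)) = Add(-2, Add(-2, G)) = Add(-4, G))
Function('q')(d, j) = Add(-9, Mul(-1, d, j)) (Function('q')(d, j) = Add(3, Mul(-1, Add(Mul(j, d), 12))) = Add(3, Mul(-1, Add(Mul(d, j), 12))) = Add(3, Mul(-1, Add(12, Mul(d, j)))) = Add(3, Add(-12, Mul(-1, d, j))) = Add(-9, Mul(-1, d, j)))
Function('l')(y) = Mul(Pow(y, Rational(1, 2)), Add(75, Mul(-21, y))) (Function('l')(y) = Mul(Add(-9, Mul(-1, Add(-4, y), 21)), Pow(y, Rational(1, 2))) = Mul(Add(-9, Add(84, Mul(-21, y))), Pow(y, Rational(1, 2))) = Mul(Add(75, Mul(-21, y)), Pow(y, Rational(1, 2))) = Mul(Pow(y, Rational(1, 2)), Add(75, Mul(-21, y))))
Add(Function('l')(-1820), Mul(-1, Mul(-4, Add(-799, 600)))) = Add(Mul(Pow(-1820, Rational(1, 2)), Add(75, Mul(-21, -1820))), Mul(-1, Mul(-4, Add(-799, 600)))) = Add(Mul(Mul(2, I, Pow(455, Rational(1, 2))), Add(75, 38220)), Mul(-1, Mul(-4, -199))) = Add(Mul(Mul(2, I, Pow(455, Rational(1, 2))), 38295), Mul(-1, 796)) = Add(Mul(76590, I, Pow(455, Rational(1, 2))), -796) = Add(-796, Mul(76590, I, Pow(455, Rational(1, 2))))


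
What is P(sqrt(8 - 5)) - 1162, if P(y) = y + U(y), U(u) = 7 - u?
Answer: -1155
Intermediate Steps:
P(y) = 7 (P(y) = y + (7 - y) = 7)
P(sqrt(8 - 5)) - 1162 = 7 - 1162 = -1155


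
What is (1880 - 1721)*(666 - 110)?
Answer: 88404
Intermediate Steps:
(1880 - 1721)*(666 - 110) = 159*556 = 88404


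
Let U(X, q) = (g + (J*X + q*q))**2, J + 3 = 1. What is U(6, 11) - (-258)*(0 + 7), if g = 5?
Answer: 14802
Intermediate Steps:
J = -2 (J = -3 + 1 = -2)
U(X, q) = (5 + q**2 - 2*X)**2 (U(X, q) = (5 + (-2*X + q*q))**2 = (5 + (-2*X + q**2))**2 = (5 + (q**2 - 2*X))**2 = (5 + q**2 - 2*X)**2)
U(6, 11) - (-258)*(0 + 7) = (5 + 11**2 - 2*6)**2 - (-258)*(0 + 7) = (5 + 121 - 12)**2 - (-258)*7 = 114**2 - 86*(-21) = 12996 + 1806 = 14802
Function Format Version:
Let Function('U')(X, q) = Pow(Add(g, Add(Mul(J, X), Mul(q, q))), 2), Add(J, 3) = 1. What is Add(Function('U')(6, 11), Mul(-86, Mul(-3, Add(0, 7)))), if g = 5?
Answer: 14802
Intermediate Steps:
J = -2 (J = Add(-3, 1) = -2)
Function('U')(X, q) = Pow(Add(5, Pow(q, 2), Mul(-2, X)), 2) (Function('U')(X, q) = Pow(Add(5, Add(Mul(-2, X), Mul(q, q))), 2) = Pow(Add(5, Add(Mul(-2, X), Pow(q, 2))), 2) = Pow(Add(5, Add(Pow(q, 2), Mul(-2, X))), 2) = Pow(Add(5, Pow(q, 2), Mul(-2, X)), 2))
Add(Function('U')(6, 11), Mul(-86, Mul(-3, Add(0, 7)))) = Add(Pow(Add(5, Pow(11, 2), Mul(-2, 6)), 2), Mul(-86, Mul(-3, Add(0, 7)))) = Add(Pow(Add(5, 121, -12), 2), Mul(-86, Mul(-3, 7))) = Add(Pow(114, 2), Mul(-86, -21)) = Add(12996, 1806) = 14802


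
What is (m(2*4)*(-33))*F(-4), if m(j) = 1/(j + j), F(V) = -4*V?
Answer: -33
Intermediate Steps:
m(j) = 1/(2*j)
(m(2*4)*(-33))*F(-4) = ((1/(2*((2*4))))*(-33))*(-4*(-4)) = (((1/2)/8)*(-33))*16 = (((1/2)*(1/8))*(-33))*16 = ((1/16)*(-33))*16 = -33/16*16 = -33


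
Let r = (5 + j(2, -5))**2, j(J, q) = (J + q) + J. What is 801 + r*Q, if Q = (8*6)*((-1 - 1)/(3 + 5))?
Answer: 609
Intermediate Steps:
j(J, q) = q + 2*J
Q = -12 (Q = 48*(-2/8) = 48*(-2*1/8) = 48*(-1/4) = -12)
r = 16 (r = (5 + (-5 + 2*2))**2 = (5 + (-5 + 4))**2 = (5 - 1)**2 = 4**2 = 16)
801 + r*Q = 801 + 16*(-12) = 801 - 192 = 609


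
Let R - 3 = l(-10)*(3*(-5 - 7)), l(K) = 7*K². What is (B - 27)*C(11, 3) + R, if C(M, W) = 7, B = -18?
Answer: -25512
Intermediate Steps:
R = -25197 (R = 3 + (7*(-10)²)*(3*(-5 - 7)) = 3 + (7*100)*(3*(-12)) = 3 + 700*(-36) = 3 - 25200 = -25197)
(B - 27)*C(11, 3) + R = (-18 - 27)*7 - 25197 = -45*7 - 25197 = -315 - 25197 = -25512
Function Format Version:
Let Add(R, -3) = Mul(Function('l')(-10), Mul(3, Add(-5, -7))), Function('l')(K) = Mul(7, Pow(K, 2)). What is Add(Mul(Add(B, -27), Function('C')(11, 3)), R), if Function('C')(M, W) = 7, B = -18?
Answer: -25512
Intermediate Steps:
R = -25197 (R = Add(3, Mul(Mul(7, Pow(-10, 2)), Mul(3, Add(-5, -7)))) = Add(3, Mul(Mul(7, 100), Mul(3, -12))) = Add(3, Mul(700, -36)) = Add(3, -25200) = -25197)
Add(Mul(Add(B, -27), Function('C')(11, 3)), R) = Add(Mul(Add(-18, -27), 7), -25197) = Add(Mul(-45, 7), -25197) = Add(-315, -25197) = -25512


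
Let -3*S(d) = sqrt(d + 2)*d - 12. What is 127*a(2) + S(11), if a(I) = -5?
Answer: -631 - 11*sqrt(13)/3 ≈ -644.22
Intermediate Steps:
S(d) = 4 - d*sqrt(2 + d)/3 (S(d) = -(sqrt(d + 2)*d - 12)/3 = -(sqrt(2 + d)*d - 12)/3 = -(d*sqrt(2 + d) - 12)/3 = -(-12 + d*sqrt(2 + d))/3 = 4 - d*sqrt(2 + d)/3)
127*a(2) + S(11) = 127*(-5) + (4 - 1/3*11*sqrt(2 + 11)) = -635 + (4 - 1/3*11*sqrt(13)) = -635 + (4 - 11*sqrt(13)/3) = -631 - 11*sqrt(13)/3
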